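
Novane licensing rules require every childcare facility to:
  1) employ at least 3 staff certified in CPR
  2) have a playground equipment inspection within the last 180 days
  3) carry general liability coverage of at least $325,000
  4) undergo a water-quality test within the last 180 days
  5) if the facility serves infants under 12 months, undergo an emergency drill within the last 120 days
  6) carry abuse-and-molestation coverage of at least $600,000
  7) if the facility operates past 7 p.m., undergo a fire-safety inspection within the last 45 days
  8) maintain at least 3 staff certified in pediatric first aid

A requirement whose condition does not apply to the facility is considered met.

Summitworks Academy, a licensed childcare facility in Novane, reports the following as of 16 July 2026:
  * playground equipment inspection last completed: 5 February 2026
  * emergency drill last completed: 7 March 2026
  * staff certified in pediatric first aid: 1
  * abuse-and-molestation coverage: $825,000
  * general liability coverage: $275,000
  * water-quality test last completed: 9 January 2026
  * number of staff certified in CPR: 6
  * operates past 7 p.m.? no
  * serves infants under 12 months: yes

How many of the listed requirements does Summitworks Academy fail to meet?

1. staff certified in CPR 6 ≥ 3 → met
2. playground equipment inspection 161 days ago vs limit 180 → met
3. general liability coverage $275,000 < $325,000 → not met
4. water-quality test 188 days ago vs limit 180 → not met
5. condition 'serves infants under 12 months' holds; emergency drill 131 days ago vs limit 120 → not met
6. abuse-and-molestation coverage $825,000 ≥ $600,000 → met
7. condition 'operates past 7 p.m.' does not hold → requirement n/a → met
8. staff certified in pediatric first aid 1 < 3 → not met
Not met: 4 of 8

4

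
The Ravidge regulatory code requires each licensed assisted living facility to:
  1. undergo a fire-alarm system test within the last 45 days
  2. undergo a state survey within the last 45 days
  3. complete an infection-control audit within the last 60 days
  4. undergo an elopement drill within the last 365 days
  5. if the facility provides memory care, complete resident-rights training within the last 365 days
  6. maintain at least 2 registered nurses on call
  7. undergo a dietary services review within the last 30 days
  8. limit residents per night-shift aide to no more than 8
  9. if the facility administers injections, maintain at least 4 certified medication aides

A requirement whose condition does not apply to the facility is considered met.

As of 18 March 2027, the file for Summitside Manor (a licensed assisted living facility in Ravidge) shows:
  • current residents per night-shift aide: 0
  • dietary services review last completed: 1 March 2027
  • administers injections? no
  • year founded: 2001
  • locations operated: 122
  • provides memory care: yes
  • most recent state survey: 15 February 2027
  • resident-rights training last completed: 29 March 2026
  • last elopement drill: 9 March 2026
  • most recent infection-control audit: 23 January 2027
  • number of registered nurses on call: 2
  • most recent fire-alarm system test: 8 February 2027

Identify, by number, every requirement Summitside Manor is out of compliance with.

1. fire-alarm system test 38 days ago vs limit 45 → met
2. state survey 31 days ago vs limit 45 → met
3. infection-control audit 54 days ago vs limit 60 → met
4. elopement drill 374 days ago vs limit 365 → not met
5. condition 'provides memory care' holds; resident-rights training 354 days ago vs limit 365 → met
6. registered nurses on call 2 ≥ 2 → met
7. dietary services review 17 days ago vs limit 30 → met
8. residents per night-shift aide 0 ≤ 8 → met
9. condition 'administers injections' does not hold → requirement n/a → met
Not met: 4

4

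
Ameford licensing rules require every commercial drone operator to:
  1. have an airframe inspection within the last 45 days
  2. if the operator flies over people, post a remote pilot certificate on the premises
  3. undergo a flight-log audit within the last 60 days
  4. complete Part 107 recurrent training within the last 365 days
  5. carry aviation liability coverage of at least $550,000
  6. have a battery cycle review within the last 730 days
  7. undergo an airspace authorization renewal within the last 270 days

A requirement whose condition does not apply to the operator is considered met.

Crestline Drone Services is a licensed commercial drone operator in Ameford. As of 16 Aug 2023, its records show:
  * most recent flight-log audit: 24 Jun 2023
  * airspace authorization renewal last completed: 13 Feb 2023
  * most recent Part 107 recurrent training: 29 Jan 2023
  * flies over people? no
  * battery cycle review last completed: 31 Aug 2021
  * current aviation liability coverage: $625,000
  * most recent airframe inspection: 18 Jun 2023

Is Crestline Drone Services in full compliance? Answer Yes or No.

No

1. airframe inspection 59 days ago vs limit 45 → not met
2. condition 'flies over people' does not hold → requirement n/a → met
3. flight-log audit 53 days ago vs limit 60 → met
4. Part 107 recurrent training 199 days ago vs limit 365 → met
5. aviation liability coverage $625,000 ≥ $550,000 → met
6. battery cycle review 715 days ago vs limit 730 → met
7. airspace authorization renewal 184 days ago vs limit 270 → met
Not met: 1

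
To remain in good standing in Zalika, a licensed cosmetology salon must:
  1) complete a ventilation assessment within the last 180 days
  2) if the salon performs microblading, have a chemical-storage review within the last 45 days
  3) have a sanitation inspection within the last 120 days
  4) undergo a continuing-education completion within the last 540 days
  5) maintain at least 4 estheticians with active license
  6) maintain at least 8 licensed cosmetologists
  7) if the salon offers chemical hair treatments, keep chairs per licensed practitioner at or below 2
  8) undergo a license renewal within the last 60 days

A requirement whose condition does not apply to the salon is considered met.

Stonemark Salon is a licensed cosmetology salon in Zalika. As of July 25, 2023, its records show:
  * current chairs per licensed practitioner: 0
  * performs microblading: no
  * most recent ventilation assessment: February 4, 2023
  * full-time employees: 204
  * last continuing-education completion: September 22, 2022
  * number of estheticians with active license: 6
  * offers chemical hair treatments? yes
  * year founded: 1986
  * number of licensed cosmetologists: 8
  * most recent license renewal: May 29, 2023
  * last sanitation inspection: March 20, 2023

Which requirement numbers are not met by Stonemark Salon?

1. ventilation assessment 171 days ago vs limit 180 → met
2. condition 'performs microblading' does not hold → requirement n/a → met
3. sanitation inspection 127 days ago vs limit 120 → not met
4. continuing-education completion 306 days ago vs limit 540 → met
5. estheticians with active license 6 ≥ 4 → met
6. licensed cosmetologists 8 ≥ 8 → met
7. condition 'offers chemical hair treatments' holds; chairs per licensed practitioner 0 ≤ 2 → met
8. license renewal 57 days ago vs limit 60 → met
Not met: 3

3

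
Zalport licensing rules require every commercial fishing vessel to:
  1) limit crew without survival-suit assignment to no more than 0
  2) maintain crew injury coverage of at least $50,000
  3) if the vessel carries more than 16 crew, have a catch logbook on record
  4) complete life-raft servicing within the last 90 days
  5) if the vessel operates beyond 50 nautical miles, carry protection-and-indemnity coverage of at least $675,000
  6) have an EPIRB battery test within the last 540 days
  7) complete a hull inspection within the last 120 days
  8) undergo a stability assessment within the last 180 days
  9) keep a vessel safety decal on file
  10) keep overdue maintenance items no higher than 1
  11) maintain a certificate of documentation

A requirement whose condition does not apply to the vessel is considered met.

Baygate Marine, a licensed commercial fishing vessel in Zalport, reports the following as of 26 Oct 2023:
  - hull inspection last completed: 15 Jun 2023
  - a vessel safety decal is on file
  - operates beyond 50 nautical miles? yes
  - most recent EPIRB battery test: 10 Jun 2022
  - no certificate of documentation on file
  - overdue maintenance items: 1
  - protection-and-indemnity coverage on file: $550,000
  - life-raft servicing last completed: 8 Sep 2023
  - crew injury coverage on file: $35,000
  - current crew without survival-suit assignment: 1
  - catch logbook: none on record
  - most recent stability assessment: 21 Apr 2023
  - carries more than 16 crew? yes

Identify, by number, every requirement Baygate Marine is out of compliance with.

1. crew without survival-suit assignment 1 > 0 → not met
2. crew injury coverage $35,000 < $50,000 → not met
3. condition 'carries more than 16 crew' holds; catch logbook absent → not met
4. life-raft servicing 48 days ago vs limit 90 → met
5. condition 'operates beyond 50 nautical miles' holds; protection-and-indemnity coverage $550,000 < $675,000 → not met
6. EPIRB battery test 503 days ago vs limit 540 → met
7. hull inspection 133 days ago vs limit 120 → not met
8. stability assessment 188 days ago vs limit 180 → not met
9. vessel safety decal present → met
10. overdue maintenance items 1 ≤ 1 → met
11. certificate of documentation absent → not met
Not met: 1, 2, 3, 5, 7, 8, 11

1, 2, 3, 5, 7, 8, 11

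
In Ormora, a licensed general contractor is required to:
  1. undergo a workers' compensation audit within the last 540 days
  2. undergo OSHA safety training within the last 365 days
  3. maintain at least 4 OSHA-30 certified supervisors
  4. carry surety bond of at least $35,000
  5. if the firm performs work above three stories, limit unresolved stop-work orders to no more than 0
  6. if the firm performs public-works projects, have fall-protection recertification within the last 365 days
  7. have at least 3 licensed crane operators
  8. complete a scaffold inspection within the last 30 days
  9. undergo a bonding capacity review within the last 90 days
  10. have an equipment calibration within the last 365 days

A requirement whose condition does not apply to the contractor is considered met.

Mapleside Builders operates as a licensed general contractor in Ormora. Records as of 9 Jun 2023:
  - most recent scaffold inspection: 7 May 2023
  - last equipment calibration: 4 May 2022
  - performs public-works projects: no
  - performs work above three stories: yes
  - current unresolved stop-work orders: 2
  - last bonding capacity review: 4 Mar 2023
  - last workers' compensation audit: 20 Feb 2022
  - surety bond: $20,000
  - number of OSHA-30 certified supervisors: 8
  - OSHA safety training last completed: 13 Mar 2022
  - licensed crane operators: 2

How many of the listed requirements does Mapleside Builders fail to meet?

7

1. workers' compensation audit 474 days ago vs limit 540 → met
2. OSHA safety training 453 days ago vs limit 365 → not met
3. OSHA-30 certified supervisors 8 ≥ 4 → met
4. surety bond $20,000 < $35,000 → not met
5. condition 'performs work above three stories' holds; unresolved stop-work orders 2 > 0 → not met
6. condition 'performs public-works projects' does not hold → requirement n/a → met
7. licensed crane operators 2 < 3 → not met
8. scaffold inspection 33 days ago vs limit 30 → not met
9. bonding capacity review 97 days ago vs limit 90 → not met
10. equipment calibration 401 days ago vs limit 365 → not met
Not met: 7 of 10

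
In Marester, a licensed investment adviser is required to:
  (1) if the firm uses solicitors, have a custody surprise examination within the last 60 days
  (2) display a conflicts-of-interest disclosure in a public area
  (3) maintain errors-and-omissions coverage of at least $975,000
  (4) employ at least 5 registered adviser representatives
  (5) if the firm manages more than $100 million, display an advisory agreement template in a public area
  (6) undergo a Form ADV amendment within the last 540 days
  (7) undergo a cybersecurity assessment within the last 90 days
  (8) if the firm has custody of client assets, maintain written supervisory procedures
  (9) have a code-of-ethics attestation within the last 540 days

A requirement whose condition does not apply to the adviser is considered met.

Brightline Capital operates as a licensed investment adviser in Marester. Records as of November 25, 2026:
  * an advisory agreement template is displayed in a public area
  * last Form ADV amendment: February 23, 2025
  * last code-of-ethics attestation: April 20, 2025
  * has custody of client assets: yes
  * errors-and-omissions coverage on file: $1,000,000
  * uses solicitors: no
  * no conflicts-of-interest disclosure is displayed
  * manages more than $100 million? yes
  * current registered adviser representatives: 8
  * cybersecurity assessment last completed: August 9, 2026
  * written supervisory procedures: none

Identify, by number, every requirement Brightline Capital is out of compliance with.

2, 6, 7, 8, 9

1. condition 'uses solicitors' does not hold → requirement n/a → met
2. conflicts-of-interest disclosure absent → not met
3. errors-and-omissions coverage $1,000,000 ≥ $975,000 → met
4. registered adviser representatives 8 ≥ 5 → met
5. condition 'manages more than $100 million' holds; advisory agreement template present → met
6. Form ADV amendment 640 days ago vs limit 540 → not met
7. cybersecurity assessment 108 days ago vs limit 90 → not met
8. condition 'has custody of client assets' holds; written supervisory procedures absent → not met
9. code-of-ethics attestation 584 days ago vs limit 540 → not met
Not met: 2, 6, 7, 8, 9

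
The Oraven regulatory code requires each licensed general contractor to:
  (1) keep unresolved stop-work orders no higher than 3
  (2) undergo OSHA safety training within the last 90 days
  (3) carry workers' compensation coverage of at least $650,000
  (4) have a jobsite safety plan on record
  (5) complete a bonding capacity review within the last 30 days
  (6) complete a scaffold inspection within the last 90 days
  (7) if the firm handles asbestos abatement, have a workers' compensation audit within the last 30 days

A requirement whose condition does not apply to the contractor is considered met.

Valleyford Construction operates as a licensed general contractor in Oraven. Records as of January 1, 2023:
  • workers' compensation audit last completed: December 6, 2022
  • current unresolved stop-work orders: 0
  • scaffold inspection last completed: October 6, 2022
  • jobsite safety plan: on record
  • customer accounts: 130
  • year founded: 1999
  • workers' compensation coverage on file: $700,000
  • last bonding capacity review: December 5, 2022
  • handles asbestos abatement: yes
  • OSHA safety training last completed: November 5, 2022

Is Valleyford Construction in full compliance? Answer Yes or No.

Yes

1. unresolved stop-work orders 0 ≤ 3 → met
2. OSHA safety training 57 days ago vs limit 90 → met
3. workers' compensation coverage $700,000 ≥ $650,000 → met
4. jobsite safety plan present → met
5. bonding capacity review 27 days ago vs limit 30 → met
6. scaffold inspection 87 days ago vs limit 90 → met
7. condition 'handles asbestos abatement' holds; workers' compensation audit 26 days ago vs limit 30 → met
All met.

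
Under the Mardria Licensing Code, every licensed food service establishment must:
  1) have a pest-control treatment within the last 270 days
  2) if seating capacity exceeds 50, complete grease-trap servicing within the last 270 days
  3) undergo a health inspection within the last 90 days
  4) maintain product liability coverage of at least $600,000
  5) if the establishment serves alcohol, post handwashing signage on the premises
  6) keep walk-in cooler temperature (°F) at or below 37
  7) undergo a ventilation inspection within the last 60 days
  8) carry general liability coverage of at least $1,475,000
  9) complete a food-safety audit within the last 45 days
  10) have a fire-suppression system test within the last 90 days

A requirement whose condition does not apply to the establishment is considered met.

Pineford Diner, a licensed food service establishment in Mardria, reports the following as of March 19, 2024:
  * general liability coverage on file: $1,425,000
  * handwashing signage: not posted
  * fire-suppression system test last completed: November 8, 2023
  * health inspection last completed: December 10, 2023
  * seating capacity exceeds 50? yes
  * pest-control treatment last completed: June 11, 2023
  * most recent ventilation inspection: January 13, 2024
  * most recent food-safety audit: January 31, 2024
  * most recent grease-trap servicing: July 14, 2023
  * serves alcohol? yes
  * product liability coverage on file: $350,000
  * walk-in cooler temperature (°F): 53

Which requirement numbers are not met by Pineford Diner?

1. pest-control treatment 282 days ago vs limit 270 → not met
2. condition 'seating capacity exceeds 50' holds; grease-trap servicing 249 days ago vs limit 270 → met
3. health inspection 100 days ago vs limit 90 → not met
4. product liability coverage $350,000 < $600,000 → not met
5. condition 'serves alcohol' holds; handwashing signage absent → not met
6. walk-in cooler temperature (°F) 53 > 37 → not met
7. ventilation inspection 66 days ago vs limit 60 → not met
8. general liability coverage $1,425,000 < $1,475,000 → not met
9. food-safety audit 48 days ago vs limit 45 → not met
10. fire-suppression system test 132 days ago vs limit 90 → not met
Not met: 1, 3, 4, 5, 6, 7, 8, 9, 10

1, 3, 4, 5, 6, 7, 8, 9, 10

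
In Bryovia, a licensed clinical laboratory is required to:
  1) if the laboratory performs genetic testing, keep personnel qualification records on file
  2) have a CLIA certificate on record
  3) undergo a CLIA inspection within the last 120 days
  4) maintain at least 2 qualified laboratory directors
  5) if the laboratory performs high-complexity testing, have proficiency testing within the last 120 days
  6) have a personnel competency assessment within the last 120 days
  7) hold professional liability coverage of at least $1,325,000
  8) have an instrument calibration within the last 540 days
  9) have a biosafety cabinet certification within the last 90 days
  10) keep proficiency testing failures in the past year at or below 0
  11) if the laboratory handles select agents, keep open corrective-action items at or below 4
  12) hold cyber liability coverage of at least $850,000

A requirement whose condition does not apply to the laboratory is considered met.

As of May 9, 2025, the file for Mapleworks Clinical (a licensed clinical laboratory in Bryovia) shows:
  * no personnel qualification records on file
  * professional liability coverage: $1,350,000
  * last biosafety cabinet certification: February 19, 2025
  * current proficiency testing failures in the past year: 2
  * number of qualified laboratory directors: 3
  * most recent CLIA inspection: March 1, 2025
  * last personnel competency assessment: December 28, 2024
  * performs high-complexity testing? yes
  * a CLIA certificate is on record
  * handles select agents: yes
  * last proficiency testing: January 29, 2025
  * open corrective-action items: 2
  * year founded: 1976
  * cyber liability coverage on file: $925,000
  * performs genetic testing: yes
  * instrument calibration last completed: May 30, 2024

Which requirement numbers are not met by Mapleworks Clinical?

1, 6, 10

1. condition 'performs genetic testing' holds; personnel qualification records absent → not met
2. CLIA certificate present → met
3. CLIA inspection 69 days ago vs limit 120 → met
4. qualified laboratory directors 3 ≥ 2 → met
5. condition 'performs high-complexity testing' holds; proficiency testing 100 days ago vs limit 120 → met
6. personnel competency assessment 132 days ago vs limit 120 → not met
7. professional liability coverage $1,350,000 ≥ $1,325,000 → met
8. instrument calibration 344 days ago vs limit 540 → met
9. biosafety cabinet certification 79 days ago vs limit 90 → met
10. proficiency testing failures in the past year 2 > 0 → not met
11. condition 'handles select agents' holds; open corrective-action items 2 ≤ 4 → met
12. cyber liability coverage $925,000 ≥ $850,000 → met
Not met: 1, 6, 10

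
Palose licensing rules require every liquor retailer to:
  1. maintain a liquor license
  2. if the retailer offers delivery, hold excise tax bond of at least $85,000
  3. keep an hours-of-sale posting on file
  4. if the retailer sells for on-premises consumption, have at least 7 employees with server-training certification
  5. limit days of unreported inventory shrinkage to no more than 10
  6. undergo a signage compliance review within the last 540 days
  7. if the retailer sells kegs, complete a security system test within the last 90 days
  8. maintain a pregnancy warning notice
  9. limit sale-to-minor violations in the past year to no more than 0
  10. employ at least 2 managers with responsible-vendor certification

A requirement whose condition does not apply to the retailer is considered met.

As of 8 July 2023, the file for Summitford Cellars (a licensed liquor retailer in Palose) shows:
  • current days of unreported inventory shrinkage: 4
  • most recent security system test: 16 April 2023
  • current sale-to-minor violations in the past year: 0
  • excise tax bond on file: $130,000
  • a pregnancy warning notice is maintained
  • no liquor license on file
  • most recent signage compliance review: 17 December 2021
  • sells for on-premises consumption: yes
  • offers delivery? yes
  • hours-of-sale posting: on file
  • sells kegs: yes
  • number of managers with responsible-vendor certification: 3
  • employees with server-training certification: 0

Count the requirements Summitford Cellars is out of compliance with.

1. liquor license absent → not met
2. condition 'offers delivery' holds; excise tax bond $130,000 ≥ $85,000 → met
3. hours-of-sale posting present → met
4. condition 'sells for on-premises consumption' holds; employees with server-training certification 0 < 7 → not met
5. days of unreported inventory shrinkage 4 ≤ 10 → met
6. signage compliance review 568 days ago vs limit 540 → not met
7. condition 'sells kegs' holds; security system test 83 days ago vs limit 90 → met
8. pregnancy warning notice present → met
9. sale-to-minor violations in the past year 0 ≤ 0 → met
10. managers with responsible-vendor certification 3 ≥ 2 → met
Not met: 3 of 10

3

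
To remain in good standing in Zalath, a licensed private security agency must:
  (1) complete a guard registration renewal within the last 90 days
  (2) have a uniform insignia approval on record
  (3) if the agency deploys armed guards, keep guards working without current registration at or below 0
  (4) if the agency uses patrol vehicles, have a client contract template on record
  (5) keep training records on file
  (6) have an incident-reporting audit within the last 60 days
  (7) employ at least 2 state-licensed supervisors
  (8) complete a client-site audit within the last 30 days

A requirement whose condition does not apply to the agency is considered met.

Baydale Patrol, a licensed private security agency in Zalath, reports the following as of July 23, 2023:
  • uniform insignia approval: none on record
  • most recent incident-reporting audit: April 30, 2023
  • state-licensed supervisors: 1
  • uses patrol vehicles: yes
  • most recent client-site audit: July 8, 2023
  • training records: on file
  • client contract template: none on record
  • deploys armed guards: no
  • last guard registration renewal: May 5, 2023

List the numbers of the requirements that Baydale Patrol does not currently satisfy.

1. guard registration renewal 79 days ago vs limit 90 → met
2. uniform insignia approval absent → not met
3. condition 'deploys armed guards' does not hold → requirement n/a → met
4. condition 'uses patrol vehicles' holds; client contract template absent → not met
5. training records present → met
6. incident-reporting audit 84 days ago vs limit 60 → not met
7. state-licensed supervisors 1 < 2 → not met
8. client-site audit 15 days ago vs limit 30 → met
Not met: 2, 4, 6, 7

2, 4, 6, 7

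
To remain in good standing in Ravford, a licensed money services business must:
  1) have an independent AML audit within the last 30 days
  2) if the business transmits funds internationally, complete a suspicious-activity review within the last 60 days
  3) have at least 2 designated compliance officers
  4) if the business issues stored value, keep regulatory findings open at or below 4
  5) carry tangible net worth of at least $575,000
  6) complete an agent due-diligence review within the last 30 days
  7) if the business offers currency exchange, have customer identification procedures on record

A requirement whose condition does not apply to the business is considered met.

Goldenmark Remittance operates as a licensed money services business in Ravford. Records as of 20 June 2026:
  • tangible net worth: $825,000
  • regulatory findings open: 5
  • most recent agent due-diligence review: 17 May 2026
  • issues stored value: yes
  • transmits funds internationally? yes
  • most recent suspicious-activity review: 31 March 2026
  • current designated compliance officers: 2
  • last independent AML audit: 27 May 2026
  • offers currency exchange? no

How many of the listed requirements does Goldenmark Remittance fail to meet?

3

1. independent AML audit 24 days ago vs limit 30 → met
2. condition 'transmits funds internationally' holds; suspicious-activity review 81 days ago vs limit 60 → not met
3. designated compliance officers 2 ≥ 2 → met
4. condition 'issues stored value' holds; regulatory findings open 5 > 4 → not met
5. tangible net worth $825,000 ≥ $575,000 → met
6. agent due-diligence review 34 days ago vs limit 30 → not met
7. condition 'offers currency exchange' does not hold → requirement n/a → met
Not met: 3 of 7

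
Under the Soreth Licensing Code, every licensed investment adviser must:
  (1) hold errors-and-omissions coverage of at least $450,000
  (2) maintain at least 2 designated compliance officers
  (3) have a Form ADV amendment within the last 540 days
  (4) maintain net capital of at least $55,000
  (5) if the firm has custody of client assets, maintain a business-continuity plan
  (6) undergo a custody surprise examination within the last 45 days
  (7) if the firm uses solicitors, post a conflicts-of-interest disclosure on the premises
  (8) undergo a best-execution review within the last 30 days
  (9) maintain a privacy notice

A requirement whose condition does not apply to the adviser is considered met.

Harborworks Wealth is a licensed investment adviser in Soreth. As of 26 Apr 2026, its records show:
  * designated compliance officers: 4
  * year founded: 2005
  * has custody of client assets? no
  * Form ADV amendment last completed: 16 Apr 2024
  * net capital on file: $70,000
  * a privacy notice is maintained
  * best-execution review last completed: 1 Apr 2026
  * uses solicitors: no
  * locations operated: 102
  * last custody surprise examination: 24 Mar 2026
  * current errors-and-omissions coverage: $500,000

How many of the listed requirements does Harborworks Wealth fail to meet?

1. errors-and-omissions coverage $500,000 ≥ $450,000 → met
2. designated compliance officers 4 ≥ 2 → met
3. Form ADV amendment 740 days ago vs limit 540 → not met
4. net capital $70,000 ≥ $55,000 → met
5. condition 'has custody of client assets' does not hold → requirement n/a → met
6. custody surprise examination 33 days ago vs limit 45 → met
7. condition 'uses solicitors' does not hold → requirement n/a → met
8. best-execution review 25 days ago vs limit 30 → met
9. privacy notice present → met
Not met: 1 of 9

1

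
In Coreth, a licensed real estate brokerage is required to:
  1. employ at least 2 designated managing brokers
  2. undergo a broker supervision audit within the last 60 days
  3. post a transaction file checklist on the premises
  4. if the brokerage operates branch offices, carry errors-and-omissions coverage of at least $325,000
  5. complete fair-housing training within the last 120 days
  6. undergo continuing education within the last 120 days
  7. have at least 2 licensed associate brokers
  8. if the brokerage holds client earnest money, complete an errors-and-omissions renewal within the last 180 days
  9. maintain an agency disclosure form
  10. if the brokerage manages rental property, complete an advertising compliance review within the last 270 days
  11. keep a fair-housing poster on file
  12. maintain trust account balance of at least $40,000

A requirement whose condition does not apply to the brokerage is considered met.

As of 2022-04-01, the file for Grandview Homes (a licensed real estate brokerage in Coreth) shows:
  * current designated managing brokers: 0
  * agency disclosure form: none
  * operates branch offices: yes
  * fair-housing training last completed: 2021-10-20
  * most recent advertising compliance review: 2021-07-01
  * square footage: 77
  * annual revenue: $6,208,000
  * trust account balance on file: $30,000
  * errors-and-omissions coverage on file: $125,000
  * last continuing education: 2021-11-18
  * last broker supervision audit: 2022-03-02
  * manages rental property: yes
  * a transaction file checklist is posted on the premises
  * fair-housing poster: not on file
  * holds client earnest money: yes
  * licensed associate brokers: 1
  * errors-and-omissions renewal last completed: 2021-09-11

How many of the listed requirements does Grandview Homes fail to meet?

1. designated managing brokers 0 < 2 → not met
2. broker supervision audit 30 days ago vs limit 60 → met
3. transaction file checklist present → met
4. condition 'operates branch offices' holds; errors-and-omissions coverage $125,000 < $325,000 → not met
5. fair-housing training 163 days ago vs limit 120 → not met
6. continuing education 134 days ago vs limit 120 → not met
7. licensed associate brokers 1 < 2 → not met
8. condition 'holds client earnest money' holds; errors-and-omissions renewal 202 days ago vs limit 180 → not met
9. agency disclosure form absent → not met
10. condition 'manages rental property' holds; advertising compliance review 274 days ago vs limit 270 → not met
11. fair-housing poster absent → not met
12. trust account balance $30,000 < $40,000 → not met
Not met: 10 of 12

10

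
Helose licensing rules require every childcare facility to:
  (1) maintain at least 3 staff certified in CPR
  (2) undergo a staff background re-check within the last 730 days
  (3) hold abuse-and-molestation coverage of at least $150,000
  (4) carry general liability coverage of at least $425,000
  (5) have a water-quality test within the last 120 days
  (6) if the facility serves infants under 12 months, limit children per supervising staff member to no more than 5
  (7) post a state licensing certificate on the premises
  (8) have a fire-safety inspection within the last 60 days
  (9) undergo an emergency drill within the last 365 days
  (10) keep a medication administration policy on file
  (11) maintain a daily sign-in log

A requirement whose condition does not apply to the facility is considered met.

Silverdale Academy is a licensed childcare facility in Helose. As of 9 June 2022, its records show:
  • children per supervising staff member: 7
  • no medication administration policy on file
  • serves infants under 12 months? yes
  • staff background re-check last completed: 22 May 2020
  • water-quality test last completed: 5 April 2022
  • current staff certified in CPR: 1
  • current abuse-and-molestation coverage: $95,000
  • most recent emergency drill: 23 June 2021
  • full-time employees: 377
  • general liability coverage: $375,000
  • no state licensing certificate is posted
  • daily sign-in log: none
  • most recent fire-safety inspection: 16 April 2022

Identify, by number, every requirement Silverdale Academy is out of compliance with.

1, 2, 3, 4, 6, 7, 10, 11

1. staff certified in CPR 1 < 3 → not met
2. staff background re-check 748 days ago vs limit 730 → not met
3. abuse-and-molestation coverage $95,000 < $150,000 → not met
4. general liability coverage $375,000 < $425,000 → not met
5. water-quality test 65 days ago vs limit 120 → met
6. condition 'serves infants under 12 months' holds; children per supervising staff member 7 > 5 → not met
7. state licensing certificate absent → not met
8. fire-safety inspection 54 days ago vs limit 60 → met
9. emergency drill 351 days ago vs limit 365 → met
10. medication administration policy absent → not met
11. daily sign-in log absent → not met
Not met: 1, 2, 3, 4, 6, 7, 10, 11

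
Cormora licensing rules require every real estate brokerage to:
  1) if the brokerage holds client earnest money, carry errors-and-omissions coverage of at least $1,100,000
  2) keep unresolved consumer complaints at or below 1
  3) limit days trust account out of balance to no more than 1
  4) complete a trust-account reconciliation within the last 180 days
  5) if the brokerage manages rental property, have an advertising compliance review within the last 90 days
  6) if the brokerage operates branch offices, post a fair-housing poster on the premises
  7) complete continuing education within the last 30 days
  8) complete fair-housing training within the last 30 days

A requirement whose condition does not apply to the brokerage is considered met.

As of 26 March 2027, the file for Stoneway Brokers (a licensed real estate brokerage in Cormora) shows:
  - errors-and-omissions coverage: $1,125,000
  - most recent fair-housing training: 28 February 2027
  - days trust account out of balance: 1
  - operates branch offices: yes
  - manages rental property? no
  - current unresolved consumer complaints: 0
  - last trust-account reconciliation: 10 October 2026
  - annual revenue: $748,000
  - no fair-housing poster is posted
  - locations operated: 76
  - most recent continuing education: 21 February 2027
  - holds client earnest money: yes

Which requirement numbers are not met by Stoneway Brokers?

1. condition 'holds client earnest money' holds; errors-and-omissions coverage $1,125,000 ≥ $1,100,000 → met
2. unresolved consumer complaints 0 ≤ 1 → met
3. days trust account out of balance 1 ≤ 1 → met
4. trust-account reconciliation 167 days ago vs limit 180 → met
5. condition 'manages rental property' does not hold → requirement n/a → met
6. condition 'operates branch offices' holds; fair-housing poster absent → not met
7. continuing education 33 days ago vs limit 30 → not met
8. fair-housing training 26 days ago vs limit 30 → met
Not met: 6, 7

6, 7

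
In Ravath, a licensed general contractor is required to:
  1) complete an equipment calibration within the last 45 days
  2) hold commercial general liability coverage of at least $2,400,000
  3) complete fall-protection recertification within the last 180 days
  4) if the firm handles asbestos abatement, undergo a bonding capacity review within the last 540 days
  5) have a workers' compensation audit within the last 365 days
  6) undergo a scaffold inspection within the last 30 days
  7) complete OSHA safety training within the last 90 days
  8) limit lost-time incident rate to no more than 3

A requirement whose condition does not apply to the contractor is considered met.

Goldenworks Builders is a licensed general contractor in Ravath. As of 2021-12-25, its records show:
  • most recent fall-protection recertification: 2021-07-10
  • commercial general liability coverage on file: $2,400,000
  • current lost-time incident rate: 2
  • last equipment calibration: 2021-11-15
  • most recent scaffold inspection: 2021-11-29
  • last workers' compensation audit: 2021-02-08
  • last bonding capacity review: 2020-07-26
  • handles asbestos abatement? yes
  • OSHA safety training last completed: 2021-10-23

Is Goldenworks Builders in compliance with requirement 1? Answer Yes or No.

1. equipment calibration 40 days ago vs limit 45 → met

Yes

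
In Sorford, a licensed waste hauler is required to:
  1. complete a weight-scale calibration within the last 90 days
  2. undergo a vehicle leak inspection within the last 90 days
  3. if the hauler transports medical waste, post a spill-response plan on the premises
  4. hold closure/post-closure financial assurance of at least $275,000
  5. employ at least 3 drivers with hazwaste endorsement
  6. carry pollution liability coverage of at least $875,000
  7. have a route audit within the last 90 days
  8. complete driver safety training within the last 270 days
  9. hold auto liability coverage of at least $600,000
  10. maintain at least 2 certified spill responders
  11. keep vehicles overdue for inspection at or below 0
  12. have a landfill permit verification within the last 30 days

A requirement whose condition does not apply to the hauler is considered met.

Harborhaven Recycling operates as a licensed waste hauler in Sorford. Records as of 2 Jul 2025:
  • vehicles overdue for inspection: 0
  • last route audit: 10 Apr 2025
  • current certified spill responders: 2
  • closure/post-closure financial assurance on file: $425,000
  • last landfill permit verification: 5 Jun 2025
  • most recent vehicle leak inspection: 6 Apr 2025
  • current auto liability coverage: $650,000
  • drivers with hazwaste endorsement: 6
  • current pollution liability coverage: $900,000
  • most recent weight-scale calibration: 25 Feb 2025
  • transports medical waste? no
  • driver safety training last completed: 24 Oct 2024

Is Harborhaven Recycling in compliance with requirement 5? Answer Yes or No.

Yes

5. drivers with hazwaste endorsement 6 ≥ 3 → met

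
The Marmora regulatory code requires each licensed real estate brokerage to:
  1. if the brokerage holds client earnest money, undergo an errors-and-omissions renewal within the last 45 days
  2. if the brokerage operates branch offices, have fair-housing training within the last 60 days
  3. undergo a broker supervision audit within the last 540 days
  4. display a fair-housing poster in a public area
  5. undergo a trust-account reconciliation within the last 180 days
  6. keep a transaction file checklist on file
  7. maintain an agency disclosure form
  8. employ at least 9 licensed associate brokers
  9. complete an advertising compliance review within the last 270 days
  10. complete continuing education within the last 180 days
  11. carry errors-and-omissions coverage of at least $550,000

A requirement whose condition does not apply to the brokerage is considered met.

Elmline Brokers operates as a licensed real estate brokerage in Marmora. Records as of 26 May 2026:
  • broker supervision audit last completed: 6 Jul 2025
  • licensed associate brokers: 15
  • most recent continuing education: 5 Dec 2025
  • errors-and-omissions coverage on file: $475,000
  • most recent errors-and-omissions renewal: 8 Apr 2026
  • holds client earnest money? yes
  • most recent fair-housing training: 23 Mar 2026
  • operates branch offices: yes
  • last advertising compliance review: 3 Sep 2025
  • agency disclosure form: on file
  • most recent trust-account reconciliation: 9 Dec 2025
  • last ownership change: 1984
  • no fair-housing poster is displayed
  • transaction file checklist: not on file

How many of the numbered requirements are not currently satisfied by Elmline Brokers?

5

1. condition 'holds client earnest money' holds; errors-and-omissions renewal 48 days ago vs limit 45 → not met
2. condition 'operates branch offices' holds; fair-housing training 64 days ago vs limit 60 → not met
3. broker supervision audit 324 days ago vs limit 540 → met
4. fair-housing poster absent → not met
5. trust-account reconciliation 168 days ago vs limit 180 → met
6. transaction file checklist absent → not met
7. agency disclosure form present → met
8. licensed associate brokers 15 ≥ 9 → met
9. advertising compliance review 265 days ago vs limit 270 → met
10. continuing education 172 days ago vs limit 180 → met
11. errors-and-omissions coverage $475,000 < $550,000 → not met
Not met: 5 of 11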